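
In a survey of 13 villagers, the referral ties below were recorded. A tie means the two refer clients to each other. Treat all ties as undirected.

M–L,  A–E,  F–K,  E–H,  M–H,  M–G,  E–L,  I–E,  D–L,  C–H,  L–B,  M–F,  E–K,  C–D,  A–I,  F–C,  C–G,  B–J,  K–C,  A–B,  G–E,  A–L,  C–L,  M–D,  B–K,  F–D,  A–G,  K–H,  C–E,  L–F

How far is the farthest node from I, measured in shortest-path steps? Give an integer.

Distances from I: A:1, B:2, C:2, D:3, E:1, F:3, G:2, H:2, J:3, K:2, L:2, M:3.
The largest is 3 (to D, F, M, and J), so the eccentricity of I is 3.

3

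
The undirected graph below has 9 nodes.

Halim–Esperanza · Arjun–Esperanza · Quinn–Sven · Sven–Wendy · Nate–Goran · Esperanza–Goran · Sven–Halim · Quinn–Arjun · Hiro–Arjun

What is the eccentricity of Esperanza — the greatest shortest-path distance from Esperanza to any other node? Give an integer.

Distances from Esperanza: Arjun:1, Goran:1, Halim:1, Hiro:2, Nate:2, Quinn:2, Sven:2, Wendy:3.
The largest is 3 (to Wendy), so the eccentricity of Esperanza is 3.

3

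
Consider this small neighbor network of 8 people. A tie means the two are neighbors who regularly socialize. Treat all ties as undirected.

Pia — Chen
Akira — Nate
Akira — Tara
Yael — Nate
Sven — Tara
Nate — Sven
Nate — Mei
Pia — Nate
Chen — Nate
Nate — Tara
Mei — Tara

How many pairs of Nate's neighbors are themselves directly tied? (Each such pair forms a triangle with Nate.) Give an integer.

Nate's neighbors: Akira, Chen, Mei, Pia, Sven, Tara, and Yael.
Neighbor pairs that are themselves tied: Nate–Akira–Tara; Nate–Chen–Pia; Nate–Mei–Tara; Nate–Sven–Tara. Each forms one triangle with Nate, for 4 in total.

4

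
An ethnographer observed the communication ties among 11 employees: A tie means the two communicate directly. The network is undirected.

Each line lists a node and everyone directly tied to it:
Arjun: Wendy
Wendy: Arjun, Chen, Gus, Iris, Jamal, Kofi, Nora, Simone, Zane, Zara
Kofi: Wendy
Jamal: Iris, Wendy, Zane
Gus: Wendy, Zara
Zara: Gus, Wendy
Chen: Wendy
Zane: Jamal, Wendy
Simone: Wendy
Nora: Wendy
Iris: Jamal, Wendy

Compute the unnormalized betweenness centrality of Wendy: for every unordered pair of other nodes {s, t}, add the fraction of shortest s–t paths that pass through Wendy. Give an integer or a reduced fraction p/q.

83/2

Pairs whose geodesics pass through Wendy — Zane–Simone: 1; Zane–Chen: 1; Zane–Kofi: 1; Zane–Nora: 1; Zane–Iris: 1/2; Zane–Zara: 1; Zane–Gus: 1; Zane–Arjun: 1; Simone–Chen: 1; Simone–Kofi: 1; Simone–Nora: 1; Simone–Iris: 1; Simone–Zara: 1; Simone–Gus: 1 … (+28 more pairs).
All other pairs contribute 0.
Summing the contributions gives betweenness(Wendy) = 83/2.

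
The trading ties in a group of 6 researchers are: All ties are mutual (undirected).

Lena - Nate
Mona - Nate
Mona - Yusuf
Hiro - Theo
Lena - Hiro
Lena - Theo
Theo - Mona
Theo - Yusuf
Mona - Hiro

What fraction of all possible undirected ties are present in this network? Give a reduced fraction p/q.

There are 9 edges and 6 nodes, so the maximum possible is C(6,2) = 15.
Density = 9/15 = 3/5.

3/5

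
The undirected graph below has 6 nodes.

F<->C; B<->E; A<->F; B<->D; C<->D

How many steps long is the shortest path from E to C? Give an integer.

One shortest route is E – B – D – C, which uses 3 edges, and at distance 2 from E we only reach {D}, which does not include C. So d(E,C) = 3.

3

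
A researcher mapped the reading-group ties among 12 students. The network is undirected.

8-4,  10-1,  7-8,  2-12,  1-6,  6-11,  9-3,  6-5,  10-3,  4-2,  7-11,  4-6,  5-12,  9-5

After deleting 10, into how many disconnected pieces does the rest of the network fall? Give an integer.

10's neighbors (1 and 3) remain reachable from one another through other ties, so the rest of the network stays in one piece.

1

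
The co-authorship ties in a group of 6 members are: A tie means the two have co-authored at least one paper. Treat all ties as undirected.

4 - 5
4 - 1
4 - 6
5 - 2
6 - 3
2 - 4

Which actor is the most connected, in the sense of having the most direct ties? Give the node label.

4

Degrees — 1:1, 2:2, 3:1, 4:4, 5:2, 6:2.
The maximum is 4, attained only by 4.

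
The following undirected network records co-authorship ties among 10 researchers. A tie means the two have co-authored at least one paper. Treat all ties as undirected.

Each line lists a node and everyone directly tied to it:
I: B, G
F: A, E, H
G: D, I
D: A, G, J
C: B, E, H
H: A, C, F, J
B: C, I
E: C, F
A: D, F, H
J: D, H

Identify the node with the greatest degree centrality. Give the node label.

H

Degrees — A:3, B:2, C:3, D:3, E:2, F:3, G:2, H:4, I:2, J:2.
The maximum is 4, attained only by H.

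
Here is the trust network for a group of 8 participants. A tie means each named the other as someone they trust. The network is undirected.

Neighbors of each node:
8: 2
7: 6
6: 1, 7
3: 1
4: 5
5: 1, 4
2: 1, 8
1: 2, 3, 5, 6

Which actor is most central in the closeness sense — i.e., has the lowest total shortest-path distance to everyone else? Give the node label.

1

Farness (sum of distances to all others) for each node — 1:10, 2:14, 3:16, 4:20, 5:14, 6:14, 7:20, 8:20.
The smallest farness is 10, for 1, so 1 has the highest closeness.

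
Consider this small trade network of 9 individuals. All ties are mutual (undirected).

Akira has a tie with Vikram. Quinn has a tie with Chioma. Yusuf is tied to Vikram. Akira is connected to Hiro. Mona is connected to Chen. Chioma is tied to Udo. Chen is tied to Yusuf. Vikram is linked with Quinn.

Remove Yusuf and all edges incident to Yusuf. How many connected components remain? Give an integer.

Without Yusuf, the remaining ties split the others into: {Akira, Chioma, Hiro, Quinn, Udo, Vikram}; {Chen, Mona}.
That's 2 separate components.

2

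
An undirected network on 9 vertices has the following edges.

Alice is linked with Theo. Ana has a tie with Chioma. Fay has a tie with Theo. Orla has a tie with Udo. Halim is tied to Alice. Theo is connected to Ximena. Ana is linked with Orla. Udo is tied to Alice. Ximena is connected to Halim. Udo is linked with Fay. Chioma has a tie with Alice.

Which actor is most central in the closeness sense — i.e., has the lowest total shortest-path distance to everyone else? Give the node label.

Alice

Farness (sum of distances to all others) for each node — Alice:12, Ana:19, Chioma:16, Fay:17, Halim:17, Orla:18, Theo:15, Udo:14, Ximena:20.
The smallest farness is 12, for Alice, so Alice has the highest closeness.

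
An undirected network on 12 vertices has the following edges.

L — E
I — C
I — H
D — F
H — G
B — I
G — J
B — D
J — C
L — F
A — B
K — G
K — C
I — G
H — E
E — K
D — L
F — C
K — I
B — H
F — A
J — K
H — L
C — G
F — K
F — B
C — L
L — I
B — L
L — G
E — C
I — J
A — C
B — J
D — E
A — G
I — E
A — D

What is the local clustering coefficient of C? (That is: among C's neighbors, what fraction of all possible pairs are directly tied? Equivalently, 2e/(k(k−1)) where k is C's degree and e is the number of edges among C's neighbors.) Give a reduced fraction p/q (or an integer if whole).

C's neighbors: A, E, F, G, I, J, K, and L (k = 8).
Possible neighbor pairs: C(8,2) = 28. Edges among them: A–F, A–G, E–I, E–K, E–L, F–K, F–L, G–I, G–J, G–K, G–L, I–J, I–K, I–L, J–K → e = 15.
Clustering(C) = 15/28.

15/28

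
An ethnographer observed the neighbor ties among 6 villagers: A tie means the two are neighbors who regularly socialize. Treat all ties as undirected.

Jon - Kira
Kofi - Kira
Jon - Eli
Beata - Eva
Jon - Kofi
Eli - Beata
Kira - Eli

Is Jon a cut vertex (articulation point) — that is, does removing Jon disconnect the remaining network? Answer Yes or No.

No

Even without Jon, every remaining node can still reach every other (the residual graph is connected), so Jon is not a cut vertex.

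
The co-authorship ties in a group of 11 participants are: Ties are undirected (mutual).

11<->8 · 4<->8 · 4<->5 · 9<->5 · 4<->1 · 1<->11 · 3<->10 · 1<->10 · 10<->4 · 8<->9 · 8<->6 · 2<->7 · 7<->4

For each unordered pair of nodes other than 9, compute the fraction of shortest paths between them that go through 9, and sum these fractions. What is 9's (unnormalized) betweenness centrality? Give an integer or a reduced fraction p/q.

4/3

Pairs whose geodesics pass through 9 — 11–5: 1/3; 8–5: 1/2; 6–5: 1/2.
All other pairs contribute 0.
Summing the contributions gives betweenness(9) = 4/3.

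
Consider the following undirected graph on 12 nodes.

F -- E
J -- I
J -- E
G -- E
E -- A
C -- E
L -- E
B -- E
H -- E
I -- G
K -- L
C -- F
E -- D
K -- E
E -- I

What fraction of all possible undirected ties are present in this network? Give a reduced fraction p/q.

There are 15 edges and 12 nodes, so the maximum possible is C(12,2) = 66.
Density = 15/66 = 5/22.

5/22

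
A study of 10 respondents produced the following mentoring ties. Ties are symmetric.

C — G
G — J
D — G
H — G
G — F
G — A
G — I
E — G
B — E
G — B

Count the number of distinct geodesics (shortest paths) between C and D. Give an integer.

The shortest distance is 2, and the only length-2 path is C–G–D. So there is exactly 1 shortest path.

1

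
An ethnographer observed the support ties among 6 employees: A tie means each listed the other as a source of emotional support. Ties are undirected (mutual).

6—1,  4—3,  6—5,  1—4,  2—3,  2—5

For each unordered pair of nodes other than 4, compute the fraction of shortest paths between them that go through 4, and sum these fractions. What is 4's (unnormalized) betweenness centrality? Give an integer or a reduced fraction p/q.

Pairs whose geodesics pass through 4 — 1–2: 1/2; 1–3: 1; 6–3: 1/2.
All other pairs contribute 0.
Summing the contributions gives betweenness(4) = 2.

2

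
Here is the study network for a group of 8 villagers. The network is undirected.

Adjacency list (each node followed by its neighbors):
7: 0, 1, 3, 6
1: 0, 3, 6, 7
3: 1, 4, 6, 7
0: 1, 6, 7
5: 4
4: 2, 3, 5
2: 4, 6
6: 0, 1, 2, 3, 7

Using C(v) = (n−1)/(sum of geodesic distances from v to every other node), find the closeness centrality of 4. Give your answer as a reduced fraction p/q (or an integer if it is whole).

Distances from 4: 0:3, 1:2, 2:1, 3:1, 5:1, 6:2, 7:2. Sum = 12.
n = 8, so closeness = 7/12.

7/12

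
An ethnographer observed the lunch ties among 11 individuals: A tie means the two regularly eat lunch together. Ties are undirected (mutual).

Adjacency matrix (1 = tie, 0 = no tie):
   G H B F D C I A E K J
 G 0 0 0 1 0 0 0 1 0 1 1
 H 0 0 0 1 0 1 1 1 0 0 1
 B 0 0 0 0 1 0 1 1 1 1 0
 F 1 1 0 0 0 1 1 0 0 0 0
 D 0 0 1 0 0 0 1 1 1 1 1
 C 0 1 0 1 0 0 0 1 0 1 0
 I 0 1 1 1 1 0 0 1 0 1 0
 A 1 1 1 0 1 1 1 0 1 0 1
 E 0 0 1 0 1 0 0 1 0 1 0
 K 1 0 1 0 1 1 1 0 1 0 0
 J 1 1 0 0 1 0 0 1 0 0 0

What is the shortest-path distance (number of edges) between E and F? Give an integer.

3

One shortest route is E – K – G – F, which uses 3 edges, and at distance 2 from E we only reach {C, G, H, I, J}, which does not include F. So d(E,F) = 3.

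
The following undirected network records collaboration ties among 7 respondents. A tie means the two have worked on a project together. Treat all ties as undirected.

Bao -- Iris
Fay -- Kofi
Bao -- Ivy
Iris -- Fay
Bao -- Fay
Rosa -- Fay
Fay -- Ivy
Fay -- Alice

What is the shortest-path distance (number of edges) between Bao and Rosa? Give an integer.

One shortest route is Bao – Fay – Rosa, which uses 2 edges, and Bao and Rosa are not directly tied, so nothing shorter exists. So d(Bao,Rosa) = 2.

2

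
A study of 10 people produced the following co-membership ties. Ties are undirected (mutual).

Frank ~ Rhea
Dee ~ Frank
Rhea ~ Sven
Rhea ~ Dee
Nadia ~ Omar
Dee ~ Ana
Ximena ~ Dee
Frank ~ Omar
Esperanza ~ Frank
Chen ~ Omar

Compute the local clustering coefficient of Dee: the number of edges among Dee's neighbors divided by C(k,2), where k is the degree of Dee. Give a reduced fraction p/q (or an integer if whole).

Dee's neighbors: Ana, Frank, Rhea, and Ximena (k = 4).
Possible neighbor pairs: C(4,2) = 6. Edges among them: Frank–Rhea → e = 1.
Clustering(Dee) = 1/6.

1/6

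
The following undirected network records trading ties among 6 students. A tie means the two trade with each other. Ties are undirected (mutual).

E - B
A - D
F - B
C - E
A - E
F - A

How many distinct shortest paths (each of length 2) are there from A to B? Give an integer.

2

The shortest distance is 2. The length-2 paths are: A–E–B; A–F–B.
That gives 2 distinct shortest paths.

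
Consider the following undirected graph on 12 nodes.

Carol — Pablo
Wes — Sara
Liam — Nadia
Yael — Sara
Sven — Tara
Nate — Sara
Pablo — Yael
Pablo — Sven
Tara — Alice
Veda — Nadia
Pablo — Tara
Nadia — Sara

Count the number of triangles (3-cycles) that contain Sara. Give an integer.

Sara's neighbors are Nadia, Nate, Wes, and Yael, but none of them are tied to each other, so no triangle contains Sara.

0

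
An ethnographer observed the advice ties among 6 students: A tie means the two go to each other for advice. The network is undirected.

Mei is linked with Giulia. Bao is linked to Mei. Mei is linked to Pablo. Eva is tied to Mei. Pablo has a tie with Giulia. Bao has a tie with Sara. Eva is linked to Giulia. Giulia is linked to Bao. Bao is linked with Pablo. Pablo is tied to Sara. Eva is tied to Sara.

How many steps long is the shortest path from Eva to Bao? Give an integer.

2

One shortest route is Eva – Giulia – Bao, which uses 2 edges, and Eva and Bao are not directly tied, so nothing shorter exists. So d(Eva,Bao) = 2.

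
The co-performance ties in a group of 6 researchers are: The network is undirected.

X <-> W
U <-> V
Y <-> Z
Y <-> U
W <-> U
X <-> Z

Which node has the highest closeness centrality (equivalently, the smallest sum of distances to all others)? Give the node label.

U

Farness (sum of distances to all others) for each node — U:7, V:11, W:8, X:9, Y:8, Z:9.
The smallest farness is 7, for U, so U has the highest closeness.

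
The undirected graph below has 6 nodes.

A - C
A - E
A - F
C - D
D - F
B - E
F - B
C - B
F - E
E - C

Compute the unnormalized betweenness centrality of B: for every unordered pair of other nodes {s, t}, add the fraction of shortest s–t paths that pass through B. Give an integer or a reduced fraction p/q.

Pairs whose geodesics pass through B — F–C: 1/4.
All other pairs contribute 0.
Summing the contributions gives betweenness(B) = 1/4.

1/4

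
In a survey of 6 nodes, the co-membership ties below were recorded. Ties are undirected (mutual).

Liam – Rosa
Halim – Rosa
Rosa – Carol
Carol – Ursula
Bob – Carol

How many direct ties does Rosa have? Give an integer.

Rosa is directly tied to Carol, Halim, and Liam. That is 3 neighbors, so the degree of Rosa is 3.

3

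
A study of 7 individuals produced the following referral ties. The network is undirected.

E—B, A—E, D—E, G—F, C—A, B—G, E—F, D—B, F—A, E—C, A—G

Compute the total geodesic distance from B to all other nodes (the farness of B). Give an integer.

Distances from B: A:2, C:2, D:1, E:1, F:2, G:1.
Sum = 2 + 2 + 1 + 1 + 2 + 1 = 9.

9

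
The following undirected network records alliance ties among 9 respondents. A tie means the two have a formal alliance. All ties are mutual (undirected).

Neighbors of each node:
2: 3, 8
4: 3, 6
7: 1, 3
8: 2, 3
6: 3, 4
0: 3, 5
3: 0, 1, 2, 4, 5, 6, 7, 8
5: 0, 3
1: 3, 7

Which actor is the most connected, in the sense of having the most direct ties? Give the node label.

3

Degrees — 0:2, 1:2, 2:2, 3:8, 4:2, 5:2, 6:2, 7:2, 8:2.
The maximum is 8, attained only by 3.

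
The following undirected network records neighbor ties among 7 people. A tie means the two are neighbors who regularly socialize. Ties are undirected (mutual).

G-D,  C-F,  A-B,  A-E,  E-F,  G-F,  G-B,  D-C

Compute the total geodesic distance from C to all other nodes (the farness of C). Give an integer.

Distances from C: A:3, B:3, D:1, E:2, F:1, G:2.
Sum = 3 + 3 + 1 + 2 + 1 + 2 = 12.

12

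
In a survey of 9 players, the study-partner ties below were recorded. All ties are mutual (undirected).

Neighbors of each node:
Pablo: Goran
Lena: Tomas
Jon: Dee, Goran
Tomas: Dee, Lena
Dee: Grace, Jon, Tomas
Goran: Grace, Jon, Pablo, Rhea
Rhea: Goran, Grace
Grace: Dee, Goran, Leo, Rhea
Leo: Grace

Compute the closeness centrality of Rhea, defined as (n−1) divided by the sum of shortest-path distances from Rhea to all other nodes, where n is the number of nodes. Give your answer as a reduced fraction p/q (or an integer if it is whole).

8/17

Distances from Rhea: Dee:2, Goran:1, Grace:1, Jon:2, Lena:4, Leo:2, Pablo:2, Tomas:3. Sum = 17.
n = 9, so closeness = 8/17.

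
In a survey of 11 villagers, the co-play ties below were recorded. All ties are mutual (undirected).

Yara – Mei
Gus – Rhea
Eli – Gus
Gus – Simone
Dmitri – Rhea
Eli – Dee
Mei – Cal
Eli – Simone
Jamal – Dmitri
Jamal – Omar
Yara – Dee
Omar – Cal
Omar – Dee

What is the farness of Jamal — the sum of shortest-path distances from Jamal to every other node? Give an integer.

Distances from Jamal: Cal:2, Dee:2, Dmitri:1, Eli:3, Gus:3, Mei:3, Omar:1, Rhea:2, Simone:4, Yara:3.
Sum = 2 + 2 + 1 + 3 + 3 + 3 + 1 + 2 + 4 + 3 = 24.

24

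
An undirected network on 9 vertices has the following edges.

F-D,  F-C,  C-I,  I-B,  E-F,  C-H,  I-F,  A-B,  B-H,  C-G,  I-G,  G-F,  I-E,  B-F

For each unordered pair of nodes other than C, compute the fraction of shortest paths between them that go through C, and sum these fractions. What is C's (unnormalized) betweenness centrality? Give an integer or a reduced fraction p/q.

Pairs whose geodesics pass through C — G–H: 1; H–I: 1/2; H–D: 1/2; H–F: 1/2; H–E: 2/4.
All other pairs contribute 0.
Summing the contributions gives betweenness(C) = 3.

3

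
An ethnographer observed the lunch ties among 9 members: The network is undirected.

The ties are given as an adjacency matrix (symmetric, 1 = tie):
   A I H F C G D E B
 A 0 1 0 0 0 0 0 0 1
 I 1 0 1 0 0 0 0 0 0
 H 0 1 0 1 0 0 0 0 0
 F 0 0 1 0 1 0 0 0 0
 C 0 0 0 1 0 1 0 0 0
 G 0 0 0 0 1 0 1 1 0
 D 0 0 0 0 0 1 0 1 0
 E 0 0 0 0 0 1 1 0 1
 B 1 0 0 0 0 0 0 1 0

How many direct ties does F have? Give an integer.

F is directly tied to C and H. That is 2 neighbors, so the degree of F is 2.

2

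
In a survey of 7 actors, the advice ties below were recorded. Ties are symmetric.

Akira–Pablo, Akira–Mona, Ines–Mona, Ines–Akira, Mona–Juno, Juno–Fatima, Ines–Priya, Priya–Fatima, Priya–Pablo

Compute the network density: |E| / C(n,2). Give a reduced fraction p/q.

There are 9 edges and 7 nodes, so the maximum possible is C(7,2) = 21.
Density = 9/21 = 3/7.

3/7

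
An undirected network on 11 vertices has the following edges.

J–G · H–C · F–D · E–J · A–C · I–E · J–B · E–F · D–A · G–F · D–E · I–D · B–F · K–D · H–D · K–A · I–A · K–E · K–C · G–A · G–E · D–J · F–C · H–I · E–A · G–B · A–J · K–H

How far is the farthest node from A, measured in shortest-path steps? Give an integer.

Distances from A: B:2, C:1, D:1, E:1, F:2, G:1, H:2, I:1, J:1, K:1.
The largest is 2 (to H, F, and B), so the eccentricity of A is 2.

2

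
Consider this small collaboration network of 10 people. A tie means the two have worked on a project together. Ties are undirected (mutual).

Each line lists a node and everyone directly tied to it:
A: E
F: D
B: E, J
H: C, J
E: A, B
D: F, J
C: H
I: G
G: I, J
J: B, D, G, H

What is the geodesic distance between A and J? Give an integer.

3

One shortest route is A – E – B – J, which uses 3 edges, and at distance 2 from A we only reach {B}, which does not include J. So d(A,J) = 3.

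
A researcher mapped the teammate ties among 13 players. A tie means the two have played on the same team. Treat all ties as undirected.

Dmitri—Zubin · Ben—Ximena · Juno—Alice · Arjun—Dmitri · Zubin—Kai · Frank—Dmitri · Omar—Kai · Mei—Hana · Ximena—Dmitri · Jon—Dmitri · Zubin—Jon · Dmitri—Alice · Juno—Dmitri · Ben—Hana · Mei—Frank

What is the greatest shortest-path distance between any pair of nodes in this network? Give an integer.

6

Eccentricity of each node (its greatest distance to any other): Alice:4, Arjun:4, Ben:5, Dmitri:3, Frank:4, Hana:6, Jon:4, Juno:4, Kai:5, Mei:5, Omar:6, Ximena:4, Zubin:4.
The maximum eccentricity is 6, realized for instance by the pair Omar–Hana via Omar – Kai – Zubin – Dmitri – Ximena – Ben – Hana. So the diameter is 6.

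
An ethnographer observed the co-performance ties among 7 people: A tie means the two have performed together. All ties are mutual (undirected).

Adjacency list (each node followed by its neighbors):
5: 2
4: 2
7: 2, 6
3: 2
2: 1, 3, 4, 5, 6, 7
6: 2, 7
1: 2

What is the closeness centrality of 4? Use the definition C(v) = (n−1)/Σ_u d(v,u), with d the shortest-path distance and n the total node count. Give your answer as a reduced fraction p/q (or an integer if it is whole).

Distances from 4: 1:2, 2:1, 3:2, 5:2, 6:2, 7:2. Sum = 11.
n = 7, so closeness = 6/11.

6/11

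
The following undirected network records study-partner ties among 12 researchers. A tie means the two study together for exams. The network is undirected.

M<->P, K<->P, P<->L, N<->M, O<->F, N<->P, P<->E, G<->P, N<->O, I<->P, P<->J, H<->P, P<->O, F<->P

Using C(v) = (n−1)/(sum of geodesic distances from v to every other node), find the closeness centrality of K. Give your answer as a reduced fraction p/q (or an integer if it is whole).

11/21

Distances from K: E:2, F:2, G:2, H:2, I:2, J:2, L:2, M:2, N:2, O:2, P:1. Sum = 21.
n = 12, so closeness = 11/21.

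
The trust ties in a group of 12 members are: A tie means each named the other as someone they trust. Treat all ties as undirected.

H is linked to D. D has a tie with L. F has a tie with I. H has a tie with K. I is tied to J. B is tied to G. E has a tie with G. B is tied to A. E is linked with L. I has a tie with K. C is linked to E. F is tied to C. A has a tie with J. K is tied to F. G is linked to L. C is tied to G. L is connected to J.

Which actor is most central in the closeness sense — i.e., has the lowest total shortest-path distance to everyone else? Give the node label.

Farness (sum of distances to all others) for each node — A:27, B:27, C:23, D:25, E:23, F:23, G:21, H:28, I:23, J:21, K:25, L:20.
The smallest farness is 20, for L, so L has the highest closeness.

L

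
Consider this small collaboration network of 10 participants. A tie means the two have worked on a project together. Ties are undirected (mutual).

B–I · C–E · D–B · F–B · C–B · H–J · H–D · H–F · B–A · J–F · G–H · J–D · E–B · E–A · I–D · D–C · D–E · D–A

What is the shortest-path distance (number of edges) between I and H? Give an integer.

One shortest route is I – D – H, which uses 2 edges, and I and H are not directly tied, so nothing shorter exists. So d(I,H) = 2.

2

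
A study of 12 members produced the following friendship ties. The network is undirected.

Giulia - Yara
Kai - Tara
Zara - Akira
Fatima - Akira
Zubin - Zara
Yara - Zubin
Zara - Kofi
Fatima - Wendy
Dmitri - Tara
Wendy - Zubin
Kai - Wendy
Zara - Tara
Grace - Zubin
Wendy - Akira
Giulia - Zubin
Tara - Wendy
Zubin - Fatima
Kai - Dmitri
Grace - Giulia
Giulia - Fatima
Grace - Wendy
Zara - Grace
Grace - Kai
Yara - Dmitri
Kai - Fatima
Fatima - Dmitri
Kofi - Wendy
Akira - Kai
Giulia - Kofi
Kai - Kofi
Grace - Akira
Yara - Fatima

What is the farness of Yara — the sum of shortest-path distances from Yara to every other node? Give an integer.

18

Distances from Yara: Akira:2, Dmitri:1, Fatima:1, Giulia:1, Grace:2, Kai:2, Kofi:2, Tara:2, Wendy:2, Zara:2, Zubin:1.
Sum = 2 + 1 + 1 + 1 + 2 + 2 + 2 + 2 + 2 + 2 + 1 = 18.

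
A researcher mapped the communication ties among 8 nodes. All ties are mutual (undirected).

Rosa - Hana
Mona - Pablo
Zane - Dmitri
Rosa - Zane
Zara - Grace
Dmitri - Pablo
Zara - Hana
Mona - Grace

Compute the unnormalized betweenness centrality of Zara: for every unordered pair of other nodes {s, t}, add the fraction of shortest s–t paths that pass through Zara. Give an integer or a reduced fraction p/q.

Pairs whose geodesics pass through Zara — Zane–Grace: 1/2; Rosa–Grace: 1; Rosa–Mona: 1/2; Hana–Grace: 1; Hana–Mona: 1; Hana–Pablo: 1/2.
All other pairs contribute 0.
Summing the contributions gives betweenness(Zara) = 9/2.

9/2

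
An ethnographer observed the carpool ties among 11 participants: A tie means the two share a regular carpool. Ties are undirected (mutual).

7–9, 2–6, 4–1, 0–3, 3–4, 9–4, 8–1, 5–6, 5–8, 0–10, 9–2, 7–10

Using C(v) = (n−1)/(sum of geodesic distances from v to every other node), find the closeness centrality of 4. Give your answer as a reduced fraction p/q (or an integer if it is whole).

Distances from 4: 0:2, 1:1, 2:2, 3:1, 5:3, 6:3, 7:2, 8:2, 9:1, 10:3. Sum = 20.
n = 11, so closeness = 10/20 = 1/2.

1/2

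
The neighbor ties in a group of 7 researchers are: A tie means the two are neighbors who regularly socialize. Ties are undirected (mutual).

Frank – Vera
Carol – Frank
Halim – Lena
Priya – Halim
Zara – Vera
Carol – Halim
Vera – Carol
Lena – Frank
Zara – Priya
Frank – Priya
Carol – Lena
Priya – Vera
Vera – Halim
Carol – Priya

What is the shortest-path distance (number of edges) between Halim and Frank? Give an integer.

2

One shortest route is Halim – Lena – Frank, which uses 2 edges, and Halim and Frank are not directly tied, so nothing shorter exists. So d(Halim,Frank) = 2.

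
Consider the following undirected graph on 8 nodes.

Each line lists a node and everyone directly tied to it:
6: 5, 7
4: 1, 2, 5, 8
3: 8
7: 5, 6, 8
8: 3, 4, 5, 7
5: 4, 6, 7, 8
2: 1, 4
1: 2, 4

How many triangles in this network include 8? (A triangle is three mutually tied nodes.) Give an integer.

2

8's neighbors: 3, 4, 5, and 7.
Neighbor pairs that are themselves tied: 8–4–5; 8–5–7. Each forms one triangle with 8, for 2 in total.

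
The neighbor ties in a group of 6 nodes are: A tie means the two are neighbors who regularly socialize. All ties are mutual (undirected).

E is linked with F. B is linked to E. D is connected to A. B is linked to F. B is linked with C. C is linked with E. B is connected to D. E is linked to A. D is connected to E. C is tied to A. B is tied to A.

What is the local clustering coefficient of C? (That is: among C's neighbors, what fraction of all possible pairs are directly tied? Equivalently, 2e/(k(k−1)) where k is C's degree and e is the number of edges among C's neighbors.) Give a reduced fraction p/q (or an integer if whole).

1

C's neighbors: A, B, and E (k = 3).
Possible neighbor pairs: C(3,2) = 3. Edges among them: A–B, A–E, B–E → e = 3.
Clustering(C) = 3/3 = 1.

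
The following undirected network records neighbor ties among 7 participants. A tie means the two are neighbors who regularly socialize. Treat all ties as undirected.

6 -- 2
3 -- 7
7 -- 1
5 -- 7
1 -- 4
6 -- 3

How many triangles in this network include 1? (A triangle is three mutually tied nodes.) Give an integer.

0

1's neighbors are 4 and 7, but none of them are tied to each other, so no triangle contains 1.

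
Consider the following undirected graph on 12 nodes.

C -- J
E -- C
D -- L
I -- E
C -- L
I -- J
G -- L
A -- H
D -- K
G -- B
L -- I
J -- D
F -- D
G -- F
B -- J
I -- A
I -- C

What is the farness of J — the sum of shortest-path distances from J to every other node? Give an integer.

Distances from J: A:2, B:1, C:1, D:1, E:2, F:2, G:2, H:3, I:1, K:2, L:2.
Sum = 2 + 1 + 1 + 1 + 2 + 2 + 2 + 3 + 1 + 2 + 2 = 19.

19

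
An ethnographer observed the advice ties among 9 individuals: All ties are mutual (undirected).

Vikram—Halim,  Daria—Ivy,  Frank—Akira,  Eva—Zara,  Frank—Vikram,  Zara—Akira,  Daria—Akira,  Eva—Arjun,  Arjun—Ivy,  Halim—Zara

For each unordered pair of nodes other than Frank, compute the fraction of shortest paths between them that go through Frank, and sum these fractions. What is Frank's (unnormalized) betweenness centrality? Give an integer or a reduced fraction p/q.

3

Pairs whose geodesics pass through Frank — Akira–Vikram: 1; Vikram–Ivy: 1; Vikram–Daria: 1.
All other pairs contribute 0.
Summing the contributions gives betweenness(Frank) = 3.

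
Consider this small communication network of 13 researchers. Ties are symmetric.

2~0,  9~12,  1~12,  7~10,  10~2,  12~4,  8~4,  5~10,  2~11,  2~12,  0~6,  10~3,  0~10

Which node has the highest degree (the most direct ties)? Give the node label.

10

Degrees — 0:3, 1:1, 2:4, 3:1, 4:2, 5:1, 6:1, 7:1, 8:1, 9:1, 10:5, 11:1, 12:4.
The maximum is 5, attained only by 10.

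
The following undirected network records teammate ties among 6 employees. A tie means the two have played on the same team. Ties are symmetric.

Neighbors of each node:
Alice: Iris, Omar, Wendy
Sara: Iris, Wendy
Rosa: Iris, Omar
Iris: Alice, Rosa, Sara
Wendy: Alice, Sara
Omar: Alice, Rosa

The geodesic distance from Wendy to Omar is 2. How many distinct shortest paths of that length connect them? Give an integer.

1

The shortest distance is 2, and the only length-2 path is Wendy–Alice–Omar. So there is exactly 1 shortest path.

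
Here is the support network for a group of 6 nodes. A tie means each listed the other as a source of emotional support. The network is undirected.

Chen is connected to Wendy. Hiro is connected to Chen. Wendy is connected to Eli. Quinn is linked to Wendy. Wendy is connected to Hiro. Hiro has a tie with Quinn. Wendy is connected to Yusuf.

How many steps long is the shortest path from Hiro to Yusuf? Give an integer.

2

One shortest route is Hiro – Wendy – Yusuf, which uses 2 edges, and Hiro and Yusuf are not directly tied, so nothing shorter exists. So d(Hiro,Yusuf) = 2.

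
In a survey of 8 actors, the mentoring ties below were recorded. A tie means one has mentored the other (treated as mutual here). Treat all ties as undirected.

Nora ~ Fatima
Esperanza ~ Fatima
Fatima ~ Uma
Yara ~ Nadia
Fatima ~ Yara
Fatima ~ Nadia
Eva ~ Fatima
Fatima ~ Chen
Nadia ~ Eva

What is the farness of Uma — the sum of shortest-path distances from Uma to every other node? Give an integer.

Distances from Uma: Chen:2, Esperanza:2, Eva:2, Fatima:1, Nadia:2, Nora:2, Yara:2.
Sum = 2 + 2 + 2 + 1 + 2 + 2 + 2 = 13.

13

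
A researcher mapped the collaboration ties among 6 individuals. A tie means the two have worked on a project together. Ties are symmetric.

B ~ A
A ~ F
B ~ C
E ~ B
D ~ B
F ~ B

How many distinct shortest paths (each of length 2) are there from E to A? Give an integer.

1

The shortest distance is 2, and the only length-2 path is E–B–A. So there is exactly 1 shortest path.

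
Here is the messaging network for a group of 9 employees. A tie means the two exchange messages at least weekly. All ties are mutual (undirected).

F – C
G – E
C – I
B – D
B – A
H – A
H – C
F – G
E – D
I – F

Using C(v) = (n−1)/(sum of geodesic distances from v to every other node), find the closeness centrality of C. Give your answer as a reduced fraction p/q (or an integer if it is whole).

8/17

Distances from C: A:2, B:3, D:4, E:3, F:1, G:2, H:1, I:1. Sum = 17.
n = 9, so closeness = 8/17.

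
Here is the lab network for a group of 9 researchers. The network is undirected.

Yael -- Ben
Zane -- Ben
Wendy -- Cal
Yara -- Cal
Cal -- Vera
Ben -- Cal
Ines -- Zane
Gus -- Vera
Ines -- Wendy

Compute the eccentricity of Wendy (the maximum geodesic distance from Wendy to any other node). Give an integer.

3

Distances from Wendy: Ben:2, Cal:1, Gus:3, Ines:1, Vera:2, Yael:3, Yara:2, Zane:2.
The largest is 3 (to Yael and Gus), so the eccentricity of Wendy is 3.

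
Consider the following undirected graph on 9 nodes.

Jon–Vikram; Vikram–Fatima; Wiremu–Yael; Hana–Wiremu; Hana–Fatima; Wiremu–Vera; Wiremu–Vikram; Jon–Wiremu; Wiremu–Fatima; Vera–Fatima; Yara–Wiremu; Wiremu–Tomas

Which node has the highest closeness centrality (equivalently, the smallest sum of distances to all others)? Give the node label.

Farness (sum of distances to all others) for each node — Fatima:12, Hana:14, Jon:14, Tomas:15, Vera:14, Vikram:13, Wiremu:8, Yael:15, Yara:15.
The smallest farness is 8, for Wiremu, so Wiremu has the highest closeness.

Wiremu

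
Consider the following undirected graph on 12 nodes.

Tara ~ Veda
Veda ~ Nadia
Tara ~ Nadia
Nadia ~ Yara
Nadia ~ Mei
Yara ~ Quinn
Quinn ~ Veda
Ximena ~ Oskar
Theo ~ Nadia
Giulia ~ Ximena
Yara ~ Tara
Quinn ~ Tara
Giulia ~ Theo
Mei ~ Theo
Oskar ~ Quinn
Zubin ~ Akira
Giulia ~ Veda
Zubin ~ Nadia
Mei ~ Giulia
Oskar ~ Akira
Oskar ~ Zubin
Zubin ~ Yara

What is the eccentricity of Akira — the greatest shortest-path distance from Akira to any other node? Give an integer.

Distances from Akira: Giulia:3, Mei:3, Nadia:2, Oskar:1, Quinn:2, Tara:3, Theo:3, Veda:3, Ximena:2, Yara:2, Zubin:1.
The largest is 3 (to Giulia, Tara, Veda, Mei, and Theo), so the eccentricity of Akira is 3.

3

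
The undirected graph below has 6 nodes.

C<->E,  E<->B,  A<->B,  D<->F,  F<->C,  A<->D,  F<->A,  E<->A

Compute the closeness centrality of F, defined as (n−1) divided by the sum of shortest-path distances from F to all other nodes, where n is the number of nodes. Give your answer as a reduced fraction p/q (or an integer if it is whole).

5/7

Distances from F: A:1, B:2, C:1, D:1, E:2. Sum = 7.
n = 6, so closeness = 5/7.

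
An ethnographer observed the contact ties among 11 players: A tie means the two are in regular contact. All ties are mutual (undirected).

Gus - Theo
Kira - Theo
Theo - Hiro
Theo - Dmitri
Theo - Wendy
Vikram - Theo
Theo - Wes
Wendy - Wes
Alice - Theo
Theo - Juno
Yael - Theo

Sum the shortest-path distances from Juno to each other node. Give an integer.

Distances from Juno: Alice:2, Dmitri:2, Gus:2, Hiro:2, Kira:2, Theo:1, Vikram:2, Wendy:2, Wes:2, Yael:2.
Sum = 2 + 2 + 2 + 2 + 2 + 1 + 2 + 2 + 2 + 2 = 19.

19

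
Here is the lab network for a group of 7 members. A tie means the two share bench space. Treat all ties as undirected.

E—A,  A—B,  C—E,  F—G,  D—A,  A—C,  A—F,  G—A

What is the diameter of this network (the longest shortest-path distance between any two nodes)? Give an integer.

2

Eccentricity of each node (its greatest distance to any other): A:1, B:2, C:2, D:2, E:2, F:2, G:2.
The maximum eccentricity is 2, realized for instance by the pair C–D via C – A – D. So the diameter is 2.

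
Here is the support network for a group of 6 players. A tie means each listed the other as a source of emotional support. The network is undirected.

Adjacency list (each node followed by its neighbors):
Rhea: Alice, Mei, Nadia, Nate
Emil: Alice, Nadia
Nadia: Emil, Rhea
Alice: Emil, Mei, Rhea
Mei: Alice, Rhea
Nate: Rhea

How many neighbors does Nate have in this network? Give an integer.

1

Nate is directly tied to Rhea. That is 1 neighbor, so the degree of Nate is 1.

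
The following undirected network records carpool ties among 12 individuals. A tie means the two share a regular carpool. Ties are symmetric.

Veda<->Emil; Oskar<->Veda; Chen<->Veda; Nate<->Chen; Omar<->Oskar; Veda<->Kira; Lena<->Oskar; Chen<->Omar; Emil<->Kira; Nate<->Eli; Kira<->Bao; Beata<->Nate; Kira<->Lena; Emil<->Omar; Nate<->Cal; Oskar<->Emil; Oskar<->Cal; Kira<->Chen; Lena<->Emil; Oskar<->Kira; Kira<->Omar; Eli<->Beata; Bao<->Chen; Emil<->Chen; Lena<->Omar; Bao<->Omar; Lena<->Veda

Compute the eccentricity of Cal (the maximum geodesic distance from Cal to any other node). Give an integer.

3

Distances from Cal: Bao:3, Beata:2, Chen:2, Eli:2, Emil:2, Kira:2, Lena:2, Nate:1, Omar:2, Oskar:1, Veda:2.
The largest is 3 (to Bao), so the eccentricity of Cal is 3.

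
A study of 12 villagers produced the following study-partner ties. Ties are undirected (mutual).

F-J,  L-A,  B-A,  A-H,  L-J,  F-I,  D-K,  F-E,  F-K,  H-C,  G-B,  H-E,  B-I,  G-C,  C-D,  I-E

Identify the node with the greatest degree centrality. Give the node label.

Degrees — A:3, B:3, C:3, D:2, E:3, F:4, G:2, H:3, I:3, J:2, K:2, L:2.
The maximum is 4, attained only by F.

F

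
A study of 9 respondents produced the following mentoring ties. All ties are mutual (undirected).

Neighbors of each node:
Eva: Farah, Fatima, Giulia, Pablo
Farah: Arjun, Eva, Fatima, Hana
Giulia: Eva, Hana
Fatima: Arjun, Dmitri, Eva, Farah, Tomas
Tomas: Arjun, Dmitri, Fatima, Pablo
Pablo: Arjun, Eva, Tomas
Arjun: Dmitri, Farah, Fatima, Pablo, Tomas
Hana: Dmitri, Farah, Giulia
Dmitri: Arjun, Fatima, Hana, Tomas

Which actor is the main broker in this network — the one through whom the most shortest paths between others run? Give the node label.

Unnormalized betweenness of each node: Arjun:77/30, Dmitri:44/15, Eva:5, Farah:79/30, Fatima:16/5, Giulia:7/10, Hana:77/30, Pablo:41/30, Tomas:31/30.
Eva has the largest value, 5, making it the main broker — the node through which the most shortest paths run.

Eva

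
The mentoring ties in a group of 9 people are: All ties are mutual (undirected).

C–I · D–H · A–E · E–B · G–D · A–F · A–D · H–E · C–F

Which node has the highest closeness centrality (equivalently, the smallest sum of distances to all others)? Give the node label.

A

Farness (sum of distances to all others) for each node — A:14, B:24, C:22, D:17, E:17, F:17, G:24, H:20, I:29.
The smallest farness is 14, for A, so A has the highest closeness.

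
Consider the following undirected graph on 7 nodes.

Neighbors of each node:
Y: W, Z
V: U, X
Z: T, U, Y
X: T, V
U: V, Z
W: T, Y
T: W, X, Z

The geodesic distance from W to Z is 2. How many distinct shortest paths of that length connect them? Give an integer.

2

The shortest distance is 2. The length-2 paths are: W–T–Z; W–Y–Z.
That gives 2 distinct shortest paths.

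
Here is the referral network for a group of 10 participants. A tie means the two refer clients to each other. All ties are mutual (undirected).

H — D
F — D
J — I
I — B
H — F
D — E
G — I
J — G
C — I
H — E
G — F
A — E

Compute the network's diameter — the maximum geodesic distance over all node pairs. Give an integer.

6

Eccentricity of each node (its greatest distance to any other): A:6, B:6, C:6, D:4, E:5, F:3, G:4, H:4, I:5, J:5.
The maximum eccentricity is 6, realized for instance by the pair C–A via C – I – G – F – H – E – A. So the diameter is 6.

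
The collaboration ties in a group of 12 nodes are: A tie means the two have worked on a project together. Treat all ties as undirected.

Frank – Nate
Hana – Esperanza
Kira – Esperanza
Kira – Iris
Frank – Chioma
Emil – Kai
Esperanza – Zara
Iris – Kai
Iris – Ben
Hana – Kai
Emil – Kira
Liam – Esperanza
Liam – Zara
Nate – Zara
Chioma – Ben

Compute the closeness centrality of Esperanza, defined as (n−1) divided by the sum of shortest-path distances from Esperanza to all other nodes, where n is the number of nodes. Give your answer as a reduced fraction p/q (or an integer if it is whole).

1/2

Distances from Esperanza: Ben:3, Chioma:4, Emil:2, Frank:3, Hana:1, Iris:2, Kai:2, Kira:1, Liam:1, Nate:2, Zara:1. Sum = 22.
n = 12, so closeness = 11/22 = 1/2.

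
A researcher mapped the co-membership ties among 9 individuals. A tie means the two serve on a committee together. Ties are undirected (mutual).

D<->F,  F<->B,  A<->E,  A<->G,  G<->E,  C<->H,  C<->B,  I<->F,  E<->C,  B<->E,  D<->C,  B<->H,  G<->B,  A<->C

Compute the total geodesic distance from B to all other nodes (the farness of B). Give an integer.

Distances from B: A:2, C:1, D:2, E:1, F:1, G:1, H:1, I:2.
Sum = 2 + 1 + 2 + 1 + 1 + 1 + 1 + 2 = 11.

11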